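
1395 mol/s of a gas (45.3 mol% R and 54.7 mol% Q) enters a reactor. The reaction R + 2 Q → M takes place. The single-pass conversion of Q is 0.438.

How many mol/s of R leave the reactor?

465 mol/s

Q reacted = 0.438 × 763.1 = 334.2 mol/s; ν_Q = −2, so ξ = 334.2/2 = 167.1 mol/s.
Outlet amounts (n = n₀ + ν ξ):
  R: 631.9 − 1(167.1) = 464.8
  Q: 763.1 − 2(167.1) = 428.8
  M: 0 + 1(167.1) = 167.1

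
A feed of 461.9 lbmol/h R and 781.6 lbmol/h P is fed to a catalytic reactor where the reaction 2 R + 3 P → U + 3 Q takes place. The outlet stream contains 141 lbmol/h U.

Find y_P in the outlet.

0.325

For U: n = n₀ + 1ξ → 141 = 0 + 1ξ, giving ξ = 141 lbmol/h.
Outlet amounts (n = n₀ + ν ξ):
  R: 461.9 − 2(141) = 179.9
  P: 781.6 − 3(141) = 358.6
  U: 0 + 1(141) = 141
  Q: 0 + 3(141) = 423
Total out = 1102 lbmol/h; y_P = 358.6 / 1102 = 0.3253.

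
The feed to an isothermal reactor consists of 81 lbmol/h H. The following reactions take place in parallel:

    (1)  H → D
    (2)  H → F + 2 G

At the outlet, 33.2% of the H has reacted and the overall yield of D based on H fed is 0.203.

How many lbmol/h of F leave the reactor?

10.4 lbmol/h

Yield of D: 1ξ₁ / 81 = 0.203 → ξ₁ = 16.44 lbmol/h.
Conversion of H: 1ξ₁ + 1ξ₂ = 0.332 × 81 = 26.89 → ξ₂ = 10.45 lbmol/h.
Outlet amounts (n = n₀ + Σ ν·ξ):
  H: 81 − 1(16.44) − 1(10.45) = 54.11
  D: 0 + 1(16.44) = 16.44
  F: 0 + 1(10.45) = 10.45
  G: 0 + 2(10.45) = 20.9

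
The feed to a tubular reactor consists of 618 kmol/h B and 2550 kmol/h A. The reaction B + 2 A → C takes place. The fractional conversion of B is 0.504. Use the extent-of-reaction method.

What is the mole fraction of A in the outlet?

B reacted = 0.504 × 618 = 311.5 kmol/h; ν_B = −1, so ξ = 311.5/1 = 311.5 kmol/h.
Outlet amounts (n = n₀ + ν ξ):
  B: 618 − 1(311.5) = 306.5
  A: 2550 − 2(311.5) = 1927
  C: 0 + 1(311.5) = 311.5
Total out = 2545 kmol/h; y_A = 1927 / 2545 = 0.7572.

0.757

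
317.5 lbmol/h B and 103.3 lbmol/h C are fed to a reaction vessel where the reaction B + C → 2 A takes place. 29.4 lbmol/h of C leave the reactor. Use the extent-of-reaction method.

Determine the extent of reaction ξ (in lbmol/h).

For C: n = n₀ − 1ξ → 29.4 = 103.3 − 1ξ, giving ξ = 73.9 lbmol/h.
Outlet amounts (n = n₀ + ν ξ):
  B: 317.5 − 1(73.9) = 243.6
  C: 103.3 − 1(73.9) = 29.4
  A: 0 + 2(73.9) = 147.8

ξ = 73.9 lbmol/h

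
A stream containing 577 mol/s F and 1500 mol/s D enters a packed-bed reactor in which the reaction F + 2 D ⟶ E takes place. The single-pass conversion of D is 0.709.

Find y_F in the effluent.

0.0446

D reacted = 0.709 × 1500 = 1064 mol/s; ν_D = −2, so ξ = 1064/2 = 531.8 mol/s.
Outlet amounts (n = n₀ + ν ξ):
  F: 577 − 1(531.8) = 45.25
  D: 1500 − 2(531.8) = 436.5
  E: 0 + 1(531.8) = 531.8
Total out = 1014 mol/s; y_F = 45.25 / 1014 = 0.04465.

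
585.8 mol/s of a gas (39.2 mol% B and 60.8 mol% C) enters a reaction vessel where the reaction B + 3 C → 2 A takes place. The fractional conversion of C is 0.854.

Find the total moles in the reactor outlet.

383 mol/s

C reacted = 0.854 × 356.2 = 304.2 mol/s; ν_C = −3, so ξ = 304.2/3 = 101.4 mol/s.
Outlet amounts (n = n₀ + ν ξ):
  B: 229.6 − 1(101.4) = 128.2
  C: 356.2 − 3(101.4) = 52
  A: 0 + 2(101.4) = 202.8
Total out = 128.2 + 52 + 202.8 = 383 mol/s.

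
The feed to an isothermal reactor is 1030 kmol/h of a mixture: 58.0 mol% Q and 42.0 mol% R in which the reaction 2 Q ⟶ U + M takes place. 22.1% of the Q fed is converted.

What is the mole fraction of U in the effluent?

0.0641

Q reacted = 0.221 × 597.4 = 132 kmol/h; ν_Q = −2, so ξ = 132/2 = 66.01 kmol/h.
Outlet amounts (n = n₀ + ν ξ):
  Q: 597.4 − 2(66.01) = 465.4
  U: 0 + 1(66.01) = 66.01
  M: 0 + 1(66.01) = 66.01
  R: 432.6 (inert)
Total out = 1030 kmol/h; y_U = 66.01 / 1030 = 0.06409.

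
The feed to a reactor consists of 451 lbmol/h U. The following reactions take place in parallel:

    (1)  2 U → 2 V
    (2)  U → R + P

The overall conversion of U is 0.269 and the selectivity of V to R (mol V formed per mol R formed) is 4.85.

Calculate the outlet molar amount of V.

101 lbmol/h

Conversion of U: U consumed = 0.269 × 451 = 121.3 lbmol/h = 2ξ₁ + 1ξ₂.
Selectivity: 2ξ₁ / (1ξ₂) = 4.85 → ξ₁ = 2.425 ξ₂.
Substitute: (2·2.425 + 1) ξ₂ = 121.3 → ξ₂ = 20.74 lbmol/h, ξ₁ = 50.29 lbmol/h.
Outlet amounts (n = n₀ + Σ ν·ξ):
  U: 451 − 2(50.29) − 1(20.74) = 329.7
  V: 0 + 2(50.29) = 100.6
  R: 0 + 1(20.74) = 20.74
  P: 0 + 1(20.74) = 20.74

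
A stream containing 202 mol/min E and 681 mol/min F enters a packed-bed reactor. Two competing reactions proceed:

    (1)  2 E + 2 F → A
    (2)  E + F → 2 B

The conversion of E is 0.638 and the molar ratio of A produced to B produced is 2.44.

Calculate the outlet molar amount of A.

Conversion of E: E consumed = 0.638 × 202 = 128.9 mol/min = 2ξ₁ + 1ξ₂.
Selectivity: 1ξ₁ / (2ξ₂) = 2.44 → ξ₁ = 4.88 ξ₂.
Substitute: (2·4.88 + 1) ξ₂ = 128.9 → ξ₂ = 11.98 mol/min, ξ₁ = 58.45 mol/min.
Outlet amounts (n = n₀ + Σ ν·ξ):
  E: 202 − 2(58.45) − 1(11.98) = 73.12
  F: 681 − 2(58.45) − 1(11.98) = 552.1
  A: 0 + 1(58.45) = 58.45
  B: 0 + 2(11.98) = 23.95

58.4 mol/min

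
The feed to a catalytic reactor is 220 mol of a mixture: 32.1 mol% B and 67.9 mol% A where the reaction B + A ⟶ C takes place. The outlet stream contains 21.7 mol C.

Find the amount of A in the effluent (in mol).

128 mol

For C: n = n₀ + 1ξ → 21.7 = 0 + 1ξ, giving ξ = 21.7 mol.
Outlet amounts (n = n₀ + ν ξ):
  B: 70.62 − 1(21.7) = 48.92
  A: 149.4 − 1(21.7) = 127.7
  C: 0 + 1(21.7) = 21.7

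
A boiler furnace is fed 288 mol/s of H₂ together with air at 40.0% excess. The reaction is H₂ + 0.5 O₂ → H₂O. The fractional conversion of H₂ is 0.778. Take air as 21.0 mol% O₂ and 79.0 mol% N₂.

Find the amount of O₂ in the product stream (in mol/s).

Stoichiometric O₂ = 0.5 × 288 = 144 mol/s; O₂ fed = 144 × 1.400 = 201.6 mol/s.
N₂ fed = 201.6 × 79/21 = 758.4 mol/s.
Fuel reacted = 0.778 × 288 → ξ = 224.1 mol/s.
Outlet (n = n₀ + ν ξ):
  H₂: 288 − 1(224.1) = 63.94
  O₂: 201.6 − 0.5(224.1) = 89.57
  N₂: 758.4 (inert)
  H₂O: 0 + 1(224.1) = 224.1

89.6 mol/s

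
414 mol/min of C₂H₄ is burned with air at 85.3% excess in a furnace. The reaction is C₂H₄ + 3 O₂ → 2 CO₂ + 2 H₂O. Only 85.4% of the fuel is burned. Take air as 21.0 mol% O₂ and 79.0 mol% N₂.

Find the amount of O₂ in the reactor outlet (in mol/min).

1240 mol/min

Stoichiometric O₂ = 3 × 414 = 1242 mol/min; O₂ fed = 1242 × 1.853 = 2301 mol/min.
N₂ fed = 2301 × 79/21 = 8658 mol/min.
Fuel reacted = 0.854 × 414 → ξ = 353.6 mol/min.
Outlet (n = n₀ + ν ξ):
  C₂H₄: 414 − 1(353.6) = 60.44
  O₂: 2301 − 3(353.6) = 1241
  N₂: 8658 (inert)
  CO₂: 0 + 2(353.6) = 707.1
  H₂O: 0 + 2(353.6) = 707.1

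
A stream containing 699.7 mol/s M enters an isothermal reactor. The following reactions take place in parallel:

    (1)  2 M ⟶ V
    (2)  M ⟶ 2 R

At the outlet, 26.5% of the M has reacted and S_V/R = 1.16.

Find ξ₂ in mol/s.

Conversion of M: M consumed = 0.265 × 699.7 = 185.4 mol/s = 2ξ₁ + 1ξ₂.
Selectivity: 1ξ₁ / (2ξ₂) = 1.16 → ξ₁ = 2.32 ξ₂.
Substitute: (2·2.32 + 1) ξ₂ = 185.4 → ξ₂ = 32.88 mol/s, ξ₁ = 76.27 mol/s.
Outlet amounts (n = n₀ + Σ ν·ξ):
  M: 699.7 − 2(76.27) − 1(32.88) = 514.3
  V: 0 + 1(76.27) = 76.27
  R: 0 + 2(32.88) = 65.75

ξ₂ = 32.9 mol/s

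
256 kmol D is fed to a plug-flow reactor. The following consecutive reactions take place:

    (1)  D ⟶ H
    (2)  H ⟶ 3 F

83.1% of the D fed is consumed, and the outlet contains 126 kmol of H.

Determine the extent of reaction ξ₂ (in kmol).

Conversion of D: D consumed = 1ξ₁ = 0.831 × 256 → ξ₁ = 212.7 kmol.
H balance: n_H = 0 + 1ξ₁ − 1ξ₂ = 126 → ξ₂ = (1·212.7 − 126)/1 = 86.74 kmol.
Outlet amounts (n = n₀ + Σ ν·ξ):
  D: 256 − 1(212.7) = 43.26
  H: 0 + 1(212.7) − 1(86.74) = 126
  F: 0 + 3(86.74) = 260.2

ξ₂ = 86.7 kmol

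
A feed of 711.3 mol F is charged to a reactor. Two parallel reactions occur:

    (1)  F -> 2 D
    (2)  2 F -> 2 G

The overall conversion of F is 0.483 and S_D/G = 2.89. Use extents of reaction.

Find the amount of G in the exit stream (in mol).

Conversion of F: F consumed = 0.483 × 711.3 = 343.6 mol = 1ξ₁ + 2ξ₂.
Selectivity: 2ξ₁ / (2ξ₂) = 2.89 → ξ₁ = 2.89 ξ₂.
Substitute: (1·2.89 + 2) ξ₂ = 343.6 → ξ₂ = 70.26 mol, ξ₁ = 203 mol.
Outlet amounts (n = n₀ + Σ ν·ξ):
  F: 711.3 − 1(203) − 2(70.26) = 367.7
  D: 0 + 2(203) = 406.1
  G: 0 + 2(70.26) = 140.5

141 mol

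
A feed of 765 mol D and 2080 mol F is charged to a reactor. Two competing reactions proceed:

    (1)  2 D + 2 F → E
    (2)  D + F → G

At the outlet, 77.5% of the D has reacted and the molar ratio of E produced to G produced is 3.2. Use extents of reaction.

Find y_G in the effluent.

Conversion of D: D consumed = 0.775 × 765 = 592.9 mol = 2ξ₁ + 1ξ₂.
Selectivity: 1ξ₁ / (1ξ₂) = 3.2 → ξ₁ = 3.2 ξ₂.
Substitute: (2·3.2 + 1) ξ₂ = 592.9 → ξ₂ = 80.12 mol, ξ₁ = 256.4 mol.
Outlet amounts (n = n₀ + Σ ν·ξ):
  D: 765 − 2(256.4) − 1(80.12) = 172.1
  F: 2080 − 2(256.4) − 1(80.12) = 1487
  E: 0 + 1(256.4) = 256.4
  G: 0 + 1(80.12) = 80.12
Total out = 1996 mol; y_G = 80.12 / 1996 = 0.04014.

0.0401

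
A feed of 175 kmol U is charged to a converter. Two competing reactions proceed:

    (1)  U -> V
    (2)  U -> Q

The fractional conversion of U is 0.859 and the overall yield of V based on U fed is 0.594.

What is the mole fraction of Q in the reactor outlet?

0.265

Yield of V: 1ξ₁ / 175 = 0.594 → ξ₁ = 103.9 kmol.
Conversion of U: 1ξ₁ + 1ξ₂ = 0.859 × 175 = 150.3 → ξ₂ = 46.38 kmol.
Outlet amounts (n = n₀ + Σ ν·ξ):
  U: 175 − 1(103.9) − 1(46.38) = 24.68
  V: 0 + 1(103.9) = 103.9
  Q: 0 + 1(46.38) = 46.38
Total out = 175 kmol; y_Q = 46.38 / 175 = 0.265.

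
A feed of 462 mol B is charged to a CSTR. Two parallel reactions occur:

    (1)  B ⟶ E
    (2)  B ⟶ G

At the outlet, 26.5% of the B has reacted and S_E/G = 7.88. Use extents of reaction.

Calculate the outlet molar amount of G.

13.8 mol

Conversion of B: B consumed = 0.265 × 462 = 122.4 mol = 1ξ₁ + 1ξ₂.
Selectivity: 1ξ₁ / (1ξ₂) = 7.88 → ξ₁ = 7.88 ξ₂.
Substitute: (1·7.88 + 1) ξ₂ = 122.4 → ξ₂ = 13.79 mol, ξ₁ = 108.6 mol.
Outlet amounts (n = n₀ + Σ ν·ξ):
  B: 462 − 1(108.6) − 1(13.79) = 339.6
  E: 0 + 1(108.6) = 108.6
  G: 0 + 1(13.79) = 13.79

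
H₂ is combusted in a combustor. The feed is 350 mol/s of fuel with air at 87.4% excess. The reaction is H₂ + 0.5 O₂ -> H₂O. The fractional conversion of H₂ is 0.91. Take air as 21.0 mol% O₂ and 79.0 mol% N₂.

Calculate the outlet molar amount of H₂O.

318 mol/s

Stoichiometric O₂ = 0.5 × 350 = 175 mol/s; O₂ fed = 175 × 1.874 = 328 mol/s.
N₂ fed = 328 × 79/21 = 1234 mol/s.
Fuel reacted = 0.91 × 350 → ξ = 318.5 mol/s.
Outlet (n = n₀ + ν ξ):
  H₂: 350 − 1(318.5) = 31.5
  O₂: 328 − 0.5(318.5) = 168.7
  N₂: 1234 (inert)
  H₂O: 0 + 1(318.5) = 318.5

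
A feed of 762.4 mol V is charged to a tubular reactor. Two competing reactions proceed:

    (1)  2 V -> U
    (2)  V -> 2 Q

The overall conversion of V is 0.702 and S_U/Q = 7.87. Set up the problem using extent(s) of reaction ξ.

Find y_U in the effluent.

0.499

Conversion of V: V consumed = 0.702 × 762.4 = 535.2 mol = 2ξ₁ + 1ξ₂.
Selectivity: 1ξ₁ / (2ξ₂) = 7.87 → ξ₁ = 15.74 ξ₂.
Substitute: (2·15.74 + 1) ξ₂ = 535.2 → ξ₂ = 16.48 mol, ξ₁ = 259.4 mol.
Outlet amounts (n = n₀ + Σ ν·ξ):
  V: 762.4 − 2(259.4) − 1(16.48) = 227.2
  U: 0 + 1(259.4) = 259.4
  Q: 0 + 2(16.48) = 32.96
Total out = 519.5 mol; y_U = 259.4 / 519.5 = 0.4992.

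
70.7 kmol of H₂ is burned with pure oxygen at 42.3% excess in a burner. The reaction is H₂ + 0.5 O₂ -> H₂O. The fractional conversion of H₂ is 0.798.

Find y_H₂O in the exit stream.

0.608

Stoichiometric O₂ = 0.5 × 70.7 = 35.35 kmol; O₂ fed = 35.35 × 1.423 = 50.3 kmol.
Fuel reacted = 0.798 × 70.7 → ξ = 56.42 kmol.
Outlet (n = n₀ + ν ξ):
  H₂: 70.7 − 1(56.42) = 14.28
  O₂: 50.3 − 0.5(56.42) = 22.09
  H₂O: 0 + 1(56.42) = 56.42
Total out = 92.79 kmol; y_H₂O = 56.42 / 92.79 = 0.608.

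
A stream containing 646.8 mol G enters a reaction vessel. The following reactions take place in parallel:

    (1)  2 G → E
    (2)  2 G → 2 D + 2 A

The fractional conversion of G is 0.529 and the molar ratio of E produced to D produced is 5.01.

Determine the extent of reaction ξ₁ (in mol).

ξ₁ = 156 mol

Conversion of G: G consumed = 0.529 × 646.8 = 342.2 mol = 2ξ₁ + 2ξ₂.
Selectivity: 1ξ₁ / (2ξ₂) = 5.01 → ξ₁ = 10.02 ξ₂.
Substitute: (2·10.02 + 2) ξ₂ = 342.2 → ξ₂ = 15.52 mol, ξ₁ = 155.6 mol.
Outlet amounts (n = n₀ + Σ ν·ξ):
  G: 646.8 − 2(155.6) − 2(15.52) = 304.6
  E: 0 + 1(155.6) = 155.6
  D: 0 + 2(15.52) = 31.05
  A: 0 + 2(15.52) = 31.05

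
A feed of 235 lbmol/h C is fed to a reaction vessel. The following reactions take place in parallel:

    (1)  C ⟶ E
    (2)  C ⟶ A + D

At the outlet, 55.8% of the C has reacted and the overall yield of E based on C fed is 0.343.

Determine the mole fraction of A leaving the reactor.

0.177

Yield of E: 1ξ₁ / 235 = 0.343 → ξ₁ = 80.61 lbmol/h.
Conversion of C: 1ξ₁ + 1ξ₂ = 0.558 × 235 = 131.1 → ξ₂ = 50.53 lbmol/h.
Outlet amounts (n = n₀ + Σ ν·ξ):
  C: 235 − 1(80.61) − 1(50.53) = 103.9
  E: 0 + 1(80.61) = 80.61
  A: 0 + 1(50.53) = 50.53
  D: 0 + 1(50.53) = 50.53
Total out = 285.5 lbmol/h; y_A = 50.53 / 285.5 = 0.177.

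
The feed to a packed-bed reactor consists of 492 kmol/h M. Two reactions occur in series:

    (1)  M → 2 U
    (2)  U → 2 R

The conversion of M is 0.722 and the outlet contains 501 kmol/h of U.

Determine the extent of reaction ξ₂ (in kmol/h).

Conversion of M: M consumed = 1ξ₁ = 0.722 × 492 → ξ₁ = 355.2 kmol/h.
U balance: n_U = 0 + 2ξ₁ − 1ξ₂ = 501 → ξ₂ = (2·355.2 − 501)/1 = 209.4 kmol/h.
Outlet amounts (n = n₀ + Σ ν·ξ):
  M: 492 − 1(355.2) = 136.8
  U: 0 + 2(355.2) − 1(209.4) = 501
  R: 0 + 2(209.4) = 418.9

ξ₂ = 209 kmol/h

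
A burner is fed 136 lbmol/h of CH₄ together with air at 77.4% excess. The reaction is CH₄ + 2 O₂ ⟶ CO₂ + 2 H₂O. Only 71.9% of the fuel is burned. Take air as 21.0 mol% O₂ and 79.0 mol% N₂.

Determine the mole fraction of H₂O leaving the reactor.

0.0804

Stoichiometric O₂ = 2 × 136 = 272 lbmol/h; O₂ fed = 272 × 1.774 = 482.5 lbmol/h.
N₂ fed = 482.5 × 79/21 = 1815 lbmol/h.
Fuel reacted = 0.719 × 136 → ξ = 97.78 lbmol/h.
Outlet (n = n₀ + ν ξ):
  CH₄: 136 − 1(97.78) = 38.22
  O₂: 482.5 − 2(97.78) = 287
  N₂: 1815 (inert)
  CO₂: 0 + 1(97.78) = 97.78
  H₂O: 0 + 2(97.78) = 195.6
Total out = 2434 lbmol/h; y_H₂O = 195.6 / 2434 = 0.08036.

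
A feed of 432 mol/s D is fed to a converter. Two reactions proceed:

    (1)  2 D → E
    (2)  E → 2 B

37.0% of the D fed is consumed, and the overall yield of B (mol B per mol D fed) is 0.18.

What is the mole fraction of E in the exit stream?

0.105

Conversion of D: D consumed = 2ξ₁ = 0.37 × 432 → ξ₁ = 79.92 mol/s.
Yield of B: 2ξ₂ / 432 = 0.18 → ξ₂ = 38.88 mol/s.
Outlet amounts (n = n₀ + Σ ν·ξ):
  D: 432 − 2(79.92) = 272.2
  E: 0 + 1(79.92) − 1(38.88) = 41.04
  B: 0 + 2(38.88) = 77.76
Total out = 391 mol/s; y_E = 41.04 / 391 = 0.105.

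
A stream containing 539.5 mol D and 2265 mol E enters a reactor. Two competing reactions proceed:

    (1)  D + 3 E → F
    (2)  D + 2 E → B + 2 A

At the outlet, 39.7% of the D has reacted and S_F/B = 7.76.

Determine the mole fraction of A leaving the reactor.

0.0219

Conversion of D: D consumed = 0.397 × 539.5 = 214.2 mol = 1ξ₁ + 1ξ₂.
Selectivity: 1ξ₁ / (1ξ₂) = 7.76 → ξ₁ = 7.76 ξ₂.
Substitute: (1·7.76 + 1) ξ₂ = 214.2 → ξ₂ = 24.45 mol, ξ₁ = 189.7 mol.
Outlet amounts (n = n₀ + Σ ν·ξ):
  D: 539.5 − 1(189.7) − 1(24.45) = 325.3
  E: 2265 − 3(189.7) − 2(24.45) = 1647
  F: 0 + 1(189.7) = 189.7
  B: 0 + 1(24.45) = 24.45
  A: 0 + 2(24.45) = 48.9
Total out = 2235 mol; y_A = 48.9 / 2235 = 0.02188.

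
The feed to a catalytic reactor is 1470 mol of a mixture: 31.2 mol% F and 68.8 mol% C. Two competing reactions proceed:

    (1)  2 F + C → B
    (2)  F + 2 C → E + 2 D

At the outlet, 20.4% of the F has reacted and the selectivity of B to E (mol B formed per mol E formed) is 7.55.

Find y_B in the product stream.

0.0317

Conversion of F: F consumed = 0.204 × 458.6 = 93.56 mol = 2ξ₁ + 1ξ₂.
Selectivity: 1ξ₁ / (1ξ₂) = 7.55 → ξ₁ = 7.55 ξ₂.
Substitute: (2·7.55 + 1) ξ₂ = 93.56 → ξ₂ = 5.811 mol, ξ₁ = 43.88 mol.
Outlet amounts (n = n₀ + Σ ν·ξ):
  F: 458.6 − 2(43.88) − 1(5.811) = 365.1
  C: 1011 − 1(43.88) − 2(5.811) = 955.9
  B: 0 + 1(43.88) = 43.88
  E: 0 + 1(5.811) = 5.811
  D: 0 + 2(5.811) = 11.62
Total out = 1382 mol; y_B = 43.88 / 1382 = 0.03174.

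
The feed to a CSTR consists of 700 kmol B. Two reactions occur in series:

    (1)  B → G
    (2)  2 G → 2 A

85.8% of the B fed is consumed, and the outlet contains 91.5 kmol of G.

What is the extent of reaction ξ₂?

Conversion of B: B consumed = 1ξ₁ = 0.858 × 700 → ξ₁ = 600.6 kmol.
G balance: n_G = 0 + 1ξ₁ − 2ξ₂ = 91.5 → ξ₂ = (1·600.6 − 91.5)/2 = 254.6 kmol.
Outlet amounts (n = n₀ + Σ ν·ξ):
  B: 700 − 1(600.6) = 99.4
  G: 0 + 1(600.6) − 2(254.6) = 91.5
  A: 0 + 2(254.6) = 509.1

ξ₂ = 255 kmol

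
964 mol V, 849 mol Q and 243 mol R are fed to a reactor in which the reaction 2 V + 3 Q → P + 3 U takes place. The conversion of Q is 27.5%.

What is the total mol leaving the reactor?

1980 mol

Q reacted = 0.275 × 849 = 233.5 mol; ν_Q = −3, so ξ = 233.5/3 = 77.83 mol.
Outlet amounts (n = n₀ + ν ξ):
  V: 964 − 2(77.83) = 808.4
  Q: 849 − 3(77.83) = 615.5
  P: 0 + 1(77.83) = 77.83
  U: 0 + 3(77.83) = 233.5
  R: 243 (inert)
Total out = 808.4 + 615.5 + 77.83 + 233.5 + 243 = 1978 mol.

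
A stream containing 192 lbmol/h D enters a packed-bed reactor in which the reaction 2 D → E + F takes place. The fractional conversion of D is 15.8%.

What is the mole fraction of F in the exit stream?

D reacted = 0.158 × 192 = 30.34 lbmol/h; ν_D = −2, so ξ = 30.34/2 = 15.17 lbmol/h.
Outlet amounts (n = n₀ + ν ξ):
  D: 192 − 2(15.17) = 161.7
  E: 0 + 1(15.17) = 15.17
  F: 0 + 1(15.17) = 15.17
Total out = 192 lbmol/h; y_F = 15.17 / 192 = 0.079.

0.079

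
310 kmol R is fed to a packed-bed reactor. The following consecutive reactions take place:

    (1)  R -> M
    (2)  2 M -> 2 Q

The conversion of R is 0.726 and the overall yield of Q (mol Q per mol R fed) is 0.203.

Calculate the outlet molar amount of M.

Conversion of R: R consumed = 1ξ₁ = 0.726 × 310 → ξ₁ = 225.1 kmol.
Yield of Q: 2ξ₂ / 310 = 0.203 → ξ₂ = 31.47 kmol.
Outlet amounts (n = n₀ + Σ ν·ξ):
  R: 310 − 1(225.1) = 84.94
  M: 0 + 1(225.1) − 2(31.47) = 162.1
  Q: 0 + 2(31.47) = 62.93

162 kmol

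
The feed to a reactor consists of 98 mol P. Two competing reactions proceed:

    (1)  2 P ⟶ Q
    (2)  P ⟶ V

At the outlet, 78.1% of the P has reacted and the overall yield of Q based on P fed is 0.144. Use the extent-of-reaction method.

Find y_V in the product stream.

Yield of Q: 1ξ₁ / 98 = 0.144 → ξ₁ = 14.11 mol.
Conversion of P: 2ξ₁ + 1ξ₂ = 0.781 × 98 = 76.54 → ξ₂ = 48.31 mol.
Outlet amounts (n = n₀ + Σ ν·ξ):
  P: 98 − 2(14.11) − 1(48.31) = 21.46
  Q: 0 + 1(14.11) = 14.11
  V: 0 + 1(48.31) = 48.31
Total out = 83.89 mol; y_V = 48.31 / 83.89 = 0.5759.

0.576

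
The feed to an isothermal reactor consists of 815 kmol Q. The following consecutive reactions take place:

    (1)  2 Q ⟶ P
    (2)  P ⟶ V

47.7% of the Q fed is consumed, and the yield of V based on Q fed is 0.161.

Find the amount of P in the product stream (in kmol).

63.2 kmol

Conversion of Q: Q consumed = 2ξ₁ = 0.477 × 815 → ξ₁ = 194.4 kmol.
Yield of V: 1ξ₂ / 815 = 0.161 → ξ₂ = 131.2 kmol.
Outlet amounts (n = n₀ + Σ ν·ξ):
  Q: 815 − 2(194.4) = 426.2
  P: 0 + 1(194.4) − 1(131.2) = 63.16
  V: 0 + 1(131.2) = 131.2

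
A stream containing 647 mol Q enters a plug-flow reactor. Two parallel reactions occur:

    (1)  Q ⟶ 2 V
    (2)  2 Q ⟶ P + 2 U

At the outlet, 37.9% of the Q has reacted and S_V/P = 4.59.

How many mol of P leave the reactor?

57.1 mol

Conversion of Q: Q consumed = 0.379 × 647 = 245.2 mol = 1ξ₁ + 2ξ₂.
Selectivity: 2ξ₁ / (1ξ₂) = 4.59 → ξ₁ = 2.295 ξ₂.
Substitute: (1·2.295 + 2) ξ₂ = 245.2 → ξ₂ = 57.09 mol, ξ₁ = 131 mol.
Outlet amounts (n = n₀ + Σ ν·ξ):
  Q: 647 − 1(131) − 2(57.09) = 401.8
  V: 0 + 2(131) = 262.1
  P: 0 + 1(57.09) = 57.09
  U: 0 + 2(57.09) = 114.2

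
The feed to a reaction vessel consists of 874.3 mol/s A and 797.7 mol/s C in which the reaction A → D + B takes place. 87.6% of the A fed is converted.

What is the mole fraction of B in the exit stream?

0.314

A reacted = 0.876 × 874.3 = 765.9 mol/s; ν_A = −1, so ξ = 765.9/1 = 765.9 mol/s.
Outlet amounts (n = n₀ + ν ξ):
  A: 874.3 − 1(765.9) = 108.4
  D: 0 + 1(765.9) = 765.9
  B: 0 + 1(765.9) = 765.9
  C: 797.7 (inert)
Total out = 2438 mol/s; y_B = 765.9 / 2438 = 0.3142.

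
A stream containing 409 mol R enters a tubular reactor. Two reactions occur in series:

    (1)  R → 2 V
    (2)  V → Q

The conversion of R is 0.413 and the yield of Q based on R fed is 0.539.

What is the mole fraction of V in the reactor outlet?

Conversion of R: R consumed = 1ξ₁ = 0.413 × 409 → ξ₁ = 168.9 mol.
Yield of Q: 1ξ₂ / 409 = 0.539 → ξ₂ = 220.5 mol.
Outlet amounts (n = n₀ + Σ ν·ξ):
  R: 409 − 1(168.9) = 240.1
  V: 0 + 2(168.9) − 1(220.5) = 117.4
  Q: 0 + 1(220.5) = 220.5
Total out = 577.9 mol; y_V = 117.4 / 577.9 = 0.2031.

0.203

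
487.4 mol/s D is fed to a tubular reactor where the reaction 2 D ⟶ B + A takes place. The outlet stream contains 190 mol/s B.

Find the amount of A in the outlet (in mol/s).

For B: n = n₀ + 1ξ → 190 = 0 + 1ξ, giving ξ = 190 mol/s.
Outlet amounts (n = n₀ + ν ξ):
  D: 487.4 − 2(190) = 107.4
  B: 0 + 1(190) = 190
  A: 0 + 1(190) = 190

190 mol/s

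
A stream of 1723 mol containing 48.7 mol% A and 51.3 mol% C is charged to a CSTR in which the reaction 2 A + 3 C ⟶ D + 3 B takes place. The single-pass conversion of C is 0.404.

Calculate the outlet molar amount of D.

C reacted = 0.404 × 883.9 = 357.1 mol; ν_C = −3, so ξ = 357.1/3 = 119 mol.
Outlet amounts (n = n₀ + ν ξ):
  A: 839.1 − 2(119) = 601
  C: 883.9 − 3(119) = 526.8
  D: 0 + 1(119) = 119
  B: 0 + 3(119) = 357.1

119 mol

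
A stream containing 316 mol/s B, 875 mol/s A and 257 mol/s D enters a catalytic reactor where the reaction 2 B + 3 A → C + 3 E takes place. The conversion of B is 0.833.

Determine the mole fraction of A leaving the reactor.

B reacted = 0.833 × 316 = 263.2 mol/s; ν_B = −2, so ξ = 263.2/2 = 131.6 mol/s.
Outlet amounts (n = n₀ + ν ξ):
  B: 316 − 2(131.6) = 52.77
  A: 875 − 3(131.6) = 480.2
  C: 0 + 1(131.6) = 131.6
  E: 0 + 3(131.6) = 394.8
  D: 257 (inert)
Total out = 1316 mol/s; y_A = 480.2 / 1316 = 0.3648.

0.365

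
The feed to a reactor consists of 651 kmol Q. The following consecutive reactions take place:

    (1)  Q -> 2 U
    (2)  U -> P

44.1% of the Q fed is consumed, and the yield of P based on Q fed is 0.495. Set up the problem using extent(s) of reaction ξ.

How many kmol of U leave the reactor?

252 kmol

Conversion of Q: Q consumed = 1ξ₁ = 0.441 × 651 → ξ₁ = 287.1 kmol.
Yield of P: 1ξ₂ / 651 = 0.495 → ξ₂ = 322.2 kmol.
Outlet amounts (n = n₀ + Σ ν·ξ):
  Q: 651 − 1(287.1) = 363.9
  U: 0 + 2(287.1) − 1(322.2) = 251.9
  P: 0 + 1(322.2) = 322.2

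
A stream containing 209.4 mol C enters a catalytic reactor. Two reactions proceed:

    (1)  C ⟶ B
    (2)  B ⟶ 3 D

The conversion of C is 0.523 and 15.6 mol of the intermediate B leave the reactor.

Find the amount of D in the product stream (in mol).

282 mol

Conversion of C: C consumed = 1ξ₁ = 0.523 × 209.4 → ξ₁ = 109.5 mol.
B balance: n_B = 0 + 1ξ₁ − 1ξ₂ = 15.6 → ξ₂ = (1·109.5 − 15.6)/1 = 93.92 mol.
Outlet amounts (n = n₀ + Σ ν·ξ):
  C: 209.4 − 1(109.5) = 99.88
  B: 0 + 1(109.5) − 1(93.92) = 15.6
  D: 0 + 3(93.92) = 281.7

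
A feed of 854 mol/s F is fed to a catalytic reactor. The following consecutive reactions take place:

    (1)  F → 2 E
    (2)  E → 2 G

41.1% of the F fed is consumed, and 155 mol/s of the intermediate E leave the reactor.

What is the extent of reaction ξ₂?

Conversion of F: F consumed = 1ξ₁ = 0.411 × 854 → ξ₁ = 351 mol/s.
E balance: n_E = 0 + 2ξ₁ − 1ξ₂ = 155 → ξ₂ = (2·351 − 155)/1 = 547 mol/s.
Outlet amounts (n = n₀ + Σ ν·ξ):
  F: 854 − 1(351) = 503
  E: 0 + 2(351) − 1(547) = 155
  G: 0 + 2(547) = 1094

ξ₂ = 547 mol/s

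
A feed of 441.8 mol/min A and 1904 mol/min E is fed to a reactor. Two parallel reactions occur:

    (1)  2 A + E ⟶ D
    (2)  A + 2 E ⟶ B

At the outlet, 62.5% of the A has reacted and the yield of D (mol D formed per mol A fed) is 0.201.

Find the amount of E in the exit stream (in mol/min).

1620 mol/min

Yield of D: 1ξ₁ / 441.8 = 0.201 → ξ₁ = 88.8 mol/min.
Conversion of A: 2ξ₁ + 1ξ₂ = 0.625 × 441.8 = 276.1 → ξ₂ = 98.52 mol/min.
Outlet amounts (n = n₀ + Σ ν·ξ):
  A: 441.8 − 2(88.8) − 1(98.52) = 165.7
  E: 1904 − 1(88.8) − 2(98.52) = 1618
  D: 0 + 1(88.8) = 88.8
  B: 0 + 1(98.52) = 98.52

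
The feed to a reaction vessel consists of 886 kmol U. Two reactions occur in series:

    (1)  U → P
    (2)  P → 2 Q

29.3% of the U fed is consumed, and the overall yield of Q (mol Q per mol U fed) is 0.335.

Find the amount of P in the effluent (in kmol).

Conversion of U: U consumed = 1ξ₁ = 0.293 × 886 → ξ₁ = 259.6 kmol.
Yield of Q: 2ξ₂ / 886 = 0.335 → ξ₂ = 148.4 kmol.
Outlet amounts (n = n₀ + Σ ν·ξ):
  U: 886 − 1(259.6) = 626.4
  P: 0 + 1(259.6) − 1(148.4) = 111.2
  Q: 0 + 2(148.4) = 296.8

111 kmol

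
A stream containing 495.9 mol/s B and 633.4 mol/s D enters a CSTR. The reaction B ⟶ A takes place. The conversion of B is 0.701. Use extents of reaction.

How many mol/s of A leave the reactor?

348 mol/s

B reacted = 0.701 × 495.9 = 347.6 mol/s; ν_B = −1, so ξ = 347.6/1 = 347.6 mol/s.
Outlet amounts (n = n₀ + ν ξ):
  B: 495.9 − 1(347.6) = 148.3
  A: 0 + 1(347.6) = 347.6
  D: 633.4 (inert)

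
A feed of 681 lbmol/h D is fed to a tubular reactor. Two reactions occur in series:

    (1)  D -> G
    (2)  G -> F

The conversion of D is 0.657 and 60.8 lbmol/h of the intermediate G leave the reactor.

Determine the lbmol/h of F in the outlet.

387 lbmol/h

Conversion of D: D consumed = 1ξ₁ = 0.657 × 681 → ξ₁ = 447.4 lbmol/h.
G balance: n_G = 0 + 1ξ₁ − 1ξ₂ = 60.8 → ξ₂ = (1·447.4 − 60.8)/1 = 386.6 lbmol/h.
Outlet amounts (n = n₀ + Σ ν·ξ):
  D: 681 − 1(447.4) = 233.6
  G: 0 + 1(447.4) − 1(386.6) = 60.8
  F: 0 + 1(386.6) = 386.6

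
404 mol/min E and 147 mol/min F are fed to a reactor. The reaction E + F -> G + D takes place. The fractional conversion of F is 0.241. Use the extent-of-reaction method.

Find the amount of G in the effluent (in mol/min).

35.4 mol/min

F reacted = 0.241 × 147 = 35.43 mol/min; ν_F = −1, so ξ = 35.43/1 = 35.43 mol/min.
Outlet amounts (n = n₀ + ν ξ):
  E: 404 − 1(35.43) = 368.6
  F: 147 − 1(35.43) = 111.6
  G: 0 + 1(35.43) = 35.43
  D: 0 + 1(35.43) = 35.43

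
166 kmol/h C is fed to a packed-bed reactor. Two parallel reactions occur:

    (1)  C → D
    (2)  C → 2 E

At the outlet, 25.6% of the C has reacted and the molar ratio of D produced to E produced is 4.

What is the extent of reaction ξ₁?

Conversion of C: C consumed = 0.256 × 166 = 42.5 kmol/h = 1ξ₁ + 1ξ₂.
Selectivity: 1ξ₁ / (2ξ₂) = 4 → ξ₁ = 8 ξ₂.
Substitute: (1·8 + 1) ξ₂ = 42.5 → ξ₂ = 4.722 kmol/h, ξ₁ = 37.77 kmol/h.
Outlet amounts (n = n₀ + Σ ν·ξ):
  C: 166 − 1(37.77) − 1(4.722) = 123.5
  D: 0 + 1(37.77) = 37.77
  E: 0 + 2(4.722) = 9.444

ξ₁ = 37.8 kmol/h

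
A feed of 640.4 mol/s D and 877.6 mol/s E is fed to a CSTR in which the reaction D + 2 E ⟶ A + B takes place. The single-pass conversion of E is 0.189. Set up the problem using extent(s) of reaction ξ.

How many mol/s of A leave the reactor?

82.9 mol/s

E reacted = 0.189 × 877.6 = 165.9 mol/s; ν_E = −2, so ξ = 165.9/2 = 82.93 mol/s.
Outlet amounts (n = n₀ + ν ξ):
  D: 640.4 − 1(82.93) = 557.5
  E: 877.6 − 2(82.93) = 711.7
  A: 0 + 1(82.93) = 82.93
  B: 0 + 1(82.93) = 82.93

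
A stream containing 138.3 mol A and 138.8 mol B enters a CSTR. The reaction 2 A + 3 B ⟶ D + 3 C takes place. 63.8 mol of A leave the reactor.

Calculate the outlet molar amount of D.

37.3 mol

For A: n = n₀ − 2ξ → 63.8 = 138.3 − 2ξ, giving ξ = 37.25 mol.
Outlet amounts (n = n₀ + ν ξ):
  A: 138.3 − 2(37.25) = 63.8
  B: 138.8 − 3(37.25) = 27.05
  D: 0 + 1(37.25) = 37.25
  C: 0 + 3(37.25) = 111.8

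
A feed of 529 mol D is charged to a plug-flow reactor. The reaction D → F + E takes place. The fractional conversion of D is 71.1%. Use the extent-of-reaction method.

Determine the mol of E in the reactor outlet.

376 mol

D reacted = 0.711 × 529 = 376.1 mol; ν_D = −1, so ξ = 376.1/1 = 376.1 mol.
Outlet amounts (n = n₀ + ν ξ):
  D: 529 − 1(376.1) = 152.9
  F: 0 + 1(376.1) = 376.1
  E: 0 + 1(376.1) = 376.1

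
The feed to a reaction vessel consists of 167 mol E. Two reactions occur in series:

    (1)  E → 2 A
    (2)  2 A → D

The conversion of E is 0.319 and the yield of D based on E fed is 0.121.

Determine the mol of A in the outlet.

66.1 mol

Conversion of E: E consumed = 1ξ₁ = 0.319 × 167 → ξ₁ = 53.27 mol.
Yield of D: 1ξ₂ / 167 = 0.121 → ξ₂ = 20.21 mol.
Outlet amounts (n = n₀ + Σ ν·ξ):
  E: 167 − 1(53.27) = 113.7
  A: 0 + 2(53.27) − 2(20.21) = 66.13
  D: 0 + 1(20.21) = 20.21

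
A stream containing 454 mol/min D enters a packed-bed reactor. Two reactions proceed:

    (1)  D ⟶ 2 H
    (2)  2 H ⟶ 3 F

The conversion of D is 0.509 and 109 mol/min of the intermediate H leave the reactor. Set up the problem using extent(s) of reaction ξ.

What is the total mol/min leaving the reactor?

862 mol/min

Conversion of D: D consumed = 1ξ₁ = 0.509 × 454 → ξ₁ = 231.1 mol/min.
H balance: n_H = 0 + 2ξ₁ − 2ξ₂ = 109 → ξ₂ = (2·231.1 − 109)/2 = 176.6 mol/min.
Outlet amounts (n = n₀ + Σ ν·ξ):
  D: 454 − 1(231.1) = 222.9
  H: 0 + 2(231.1) − 2(176.6) = 109
  F: 0 + 3(176.6) = 529.8
Total out = 222.9 + 109 + 529.8 = 861.7 mol/min.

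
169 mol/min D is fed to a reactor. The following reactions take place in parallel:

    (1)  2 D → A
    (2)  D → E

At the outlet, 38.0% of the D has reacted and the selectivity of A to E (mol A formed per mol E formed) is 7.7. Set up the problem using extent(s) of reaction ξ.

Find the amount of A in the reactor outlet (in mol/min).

30.2 mol/min

Conversion of D: D consumed = 0.38 × 169 = 64.22 mol/min = 2ξ₁ + 1ξ₂.
Selectivity: 1ξ₁ / (1ξ₂) = 7.7 → ξ₁ = 7.7 ξ₂.
Substitute: (2·7.7 + 1) ξ₂ = 64.22 → ξ₂ = 3.916 mol/min, ξ₁ = 30.15 mol/min.
Outlet amounts (n = n₀ + Σ ν·ξ):
  D: 169 − 2(30.15) − 1(3.916) = 104.8
  A: 0 + 1(30.15) = 30.15
  E: 0 + 1(3.916) = 3.916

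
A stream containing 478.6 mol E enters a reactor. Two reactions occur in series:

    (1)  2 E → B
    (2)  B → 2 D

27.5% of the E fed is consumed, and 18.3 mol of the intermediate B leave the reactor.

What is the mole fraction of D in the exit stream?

0.206

Conversion of E: E consumed = 2ξ₁ = 0.275 × 478.6 → ξ₁ = 65.81 mol.
B balance: n_B = 0 + 1ξ₁ − 1ξ₂ = 18.3 → ξ₂ = (1·65.81 − 18.3)/1 = 47.51 mol.
Outlet amounts (n = n₀ + Σ ν·ξ):
  E: 478.6 − 2(65.81) = 347
  B: 0 + 1(65.81) − 1(47.51) = 18.3
  D: 0 + 2(47.51) = 95.02
Total out = 460.3 mol; y_D = 95.02 / 460.3 = 0.2064.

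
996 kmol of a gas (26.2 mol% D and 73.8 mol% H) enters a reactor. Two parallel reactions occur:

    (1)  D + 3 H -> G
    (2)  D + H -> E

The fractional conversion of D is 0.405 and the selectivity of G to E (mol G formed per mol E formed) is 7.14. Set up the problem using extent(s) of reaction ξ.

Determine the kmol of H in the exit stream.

444 kmol

Conversion of D: D consumed = 0.405 × 261 = 105.7 kmol = 1ξ₁ + 1ξ₂.
Selectivity: 1ξ₁ / (1ξ₂) = 7.14 → ξ₁ = 7.14 ξ₂.
Substitute: (1·7.14 + 1) ξ₂ = 105.7 → ξ₂ = 12.98 kmol, ξ₁ = 92.7 kmol.
Outlet amounts (n = n₀ + Σ ν·ξ):
  D: 261 − 1(92.7) − 1(12.98) = 155.3
  H: 735 − 3(92.7) − 1(12.98) = 444
  G: 0 + 1(92.7) = 92.7
  E: 0 + 1(12.98) = 12.98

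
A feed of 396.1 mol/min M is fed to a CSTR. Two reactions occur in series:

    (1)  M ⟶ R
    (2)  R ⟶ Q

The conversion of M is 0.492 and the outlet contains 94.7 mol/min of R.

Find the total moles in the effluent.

Conversion of M: M consumed = 1ξ₁ = 0.492 × 396.1 → ξ₁ = 194.9 mol/min.
R balance: n_R = 0 + 1ξ₁ − 1ξ₂ = 94.7 → ξ₂ = (1·194.9 − 94.7)/1 = 100.2 mol/min.
Outlet amounts (n = n₀ + Σ ν·ξ):
  M: 396.1 − 1(194.9) = 201.2
  R: 0 + 1(194.9) − 1(100.2) = 94.7
  Q: 0 + 1(100.2) = 100.2
Total out = 201.2 + 94.7 + 100.2 = 396.1 mol/min.

396 mol/min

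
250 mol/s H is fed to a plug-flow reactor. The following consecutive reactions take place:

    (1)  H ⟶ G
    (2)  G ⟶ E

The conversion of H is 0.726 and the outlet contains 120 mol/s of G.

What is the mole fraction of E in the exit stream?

Conversion of H: H consumed = 1ξ₁ = 0.726 × 250 → ξ₁ = 181.5 mol/s.
G balance: n_G = 0 + 1ξ₁ − 1ξ₂ = 120 → ξ₂ = (1·181.5 − 120)/1 = 61.5 mol/s.
Outlet amounts (n = n₀ + Σ ν·ξ):
  H: 250 − 1(181.5) = 68.5
  G: 0 + 1(181.5) − 1(61.5) = 120
  E: 0 + 1(61.5) = 61.5
Total out = 250 mol/s; y_E = 61.5 / 250 = 0.246.

0.246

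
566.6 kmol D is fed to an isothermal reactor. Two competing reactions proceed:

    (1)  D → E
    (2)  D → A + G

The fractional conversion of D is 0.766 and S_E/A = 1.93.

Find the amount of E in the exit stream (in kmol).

286 kmol

Conversion of D: D consumed = 0.766 × 566.6 = 434 kmol = 1ξ₁ + 1ξ₂.
Selectivity: 1ξ₁ / (1ξ₂) = 1.93 → ξ₁ = 1.93 ξ₂.
Substitute: (1·1.93 + 1) ξ₂ = 434 → ξ₂ = 148.1 kmol, ξ₁ = 285.9 kmol.
Outlet amounts (n = n₀ + Σ ν·ξ):
  D: 566.6 − 1(285.9) − 1(148.1) = 132.6
  E: 0 + 1(285.9) = 285.9
  A: 0 + 1(148.1) = 148.1
  G: 0 + 1(148.1) = 148.1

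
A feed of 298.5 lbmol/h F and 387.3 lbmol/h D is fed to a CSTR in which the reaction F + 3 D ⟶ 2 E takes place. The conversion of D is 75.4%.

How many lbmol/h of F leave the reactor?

201 lbmol/h

D reacted = 0.754 × 387.3 = 292 lbmol/h; ν_D = −3, so ξ = 292/3 = 97.34 lbmol/h.
Outlet amounts (n = n₀ + ν ξ):
  F: 298.5 − 1(97.34) = 201.2
  D: 387.3 − 3(97.34) = 95.28
  E: 0 + 2(97.34) = 194.7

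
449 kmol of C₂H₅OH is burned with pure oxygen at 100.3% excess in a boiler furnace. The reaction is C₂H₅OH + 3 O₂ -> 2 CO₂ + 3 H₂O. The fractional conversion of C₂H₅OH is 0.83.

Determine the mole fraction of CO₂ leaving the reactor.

Stoichiometric O₂ = 3 × 449 = 1347 kmol; O₂ fed = 1347 × 2.003 = 2698 kmol.
Fuel reacted = 0.83 × 449 → ξ = 372.7 kmol.
Outlet (n = n₀ + ν ξ):
  C₂H₅OH: 449 − 1(372.7) = 76.33
  O₂: 2698 − 3(372.7) = 1580
  CO₂: 0 + 2(372.7) = 745.3
  H₂O: 0 + 3(372.7) = 1118
Total out = 3520 kmol; y_CO₂ = 745.3 / 3520 = 0.2118.

0.212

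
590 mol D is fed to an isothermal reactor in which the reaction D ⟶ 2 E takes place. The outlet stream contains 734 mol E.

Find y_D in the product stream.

0.233

For E: n = n₀ + 2ξ → 734 = 0 + 2ξ, giving ξ = 367 mol.
Outlet amounts (n = n₀ + ν ξ):
  D: 590 − 1(367) = 223
  E: 0 + 2(367) = 734
Total out = 957 mol; y_D = 223 / 957 = 0.233.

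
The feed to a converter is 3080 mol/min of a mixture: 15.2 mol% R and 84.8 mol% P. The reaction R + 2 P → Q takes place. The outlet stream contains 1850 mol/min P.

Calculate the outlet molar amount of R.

87.2 mol/min

For P: n = n₀ − 2ξ → 1850 = 2612 − 2ξ, giving ξ = 380.9 mol/min.
Outlet amounts (n = n₀ + ν ξ):
  R: 468.2 − 1(380.9) = 87.24
  P: 2612 − 2(380.9) = 1850
  Q: 0 + 1(380.9) = 380.9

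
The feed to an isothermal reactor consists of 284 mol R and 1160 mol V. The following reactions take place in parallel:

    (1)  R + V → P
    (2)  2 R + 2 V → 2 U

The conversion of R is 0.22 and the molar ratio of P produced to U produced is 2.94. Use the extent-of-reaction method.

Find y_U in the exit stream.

0.0115

Conversion of R: R consumed = 0.22 × 284 = 62.48 mol = 1ξ₁ + 2ξ₂.
Selectivity: 1ξ₁ / (2ξ₂) = 2.94 → ξ₁ = 5.88 ξ₂.
Substitute: (1·5.88 + 2) ξ₂ = 62.48 → ξ₂ = 7.929 mol, ξ₁ = 46.62 mol.
Outlet amounts (n = n₀ + Σ ν·ξ):
  R: 284 − 1(46.62) − 2(7.929) = 221.5
  V: 1160 − 1(46.62) − 2(7.929) = 1098
  P: 0 + 1(46.62) = 46.62
  U: 0 + 2(7.929) = 15.86
Total out = 1382 mol; y_U = 15.86 / 1382 = 0.01148.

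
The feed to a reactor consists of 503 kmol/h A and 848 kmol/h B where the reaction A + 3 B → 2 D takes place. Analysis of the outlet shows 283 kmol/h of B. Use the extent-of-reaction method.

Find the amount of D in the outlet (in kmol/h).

377 kmol/h

For B: n = n₀ − 3ξ → 283 = 848 − 3ξ, giving ξ = 188.3 kmol/h.
Outlet amounts (n = n₀ + ν ξ):
  A: 503 − 1(188.3) = 314.7
  B: 848 − 3(188.3) = 283
  D: 0 + 2(188.3) = 376.7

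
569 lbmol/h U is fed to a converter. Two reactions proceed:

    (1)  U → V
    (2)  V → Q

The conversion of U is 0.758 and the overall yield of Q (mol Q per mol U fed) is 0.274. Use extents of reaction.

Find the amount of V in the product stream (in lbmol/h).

275 lbmol/h

Conversion of U: U consumed = 1ξ₁ = 0.758 × 569 → ξ₁ = 431.3 lbmol/h.
Yield of Q: 1ξ₂ / 569 = 0.274 → ξ₂ = 155.9 lbmol/h.
Outlet amounts (n = n₀ + Σ ν·ξ):
  U: 569 − 1(431.3) = 137.7
  V: 0 + 1(431.3) − 1(155.9) = 275.4
  Q: 0 + 1(155.9) = 155.9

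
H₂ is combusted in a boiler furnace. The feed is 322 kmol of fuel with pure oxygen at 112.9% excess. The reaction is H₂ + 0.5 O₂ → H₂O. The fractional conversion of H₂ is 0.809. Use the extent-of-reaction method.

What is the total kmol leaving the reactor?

535 kmol

Stoichiometric O₂ = 0.5 × 322 = 161 kmol; O₂ fed = 161 × 2.129 = 342.8 kmol.
Fuel reacted = 0.809 × 322 → ξ = 260.5 kmol.
Outlet (n = n₀ + ν ξ):
  H₂: 322 − 1(260.5) = 61.5
  O₂: 342.8 − 0.5(260.5) = 212.5
  H₂O: 0 + 1(260.5) = 260.5
Total out = 61.5 + 212.5 + 260.5 = 534.5 kmol.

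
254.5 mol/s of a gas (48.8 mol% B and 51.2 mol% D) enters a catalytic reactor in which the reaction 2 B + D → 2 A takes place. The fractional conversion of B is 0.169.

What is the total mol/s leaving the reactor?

244 mol/s

B reacted = 0.169 × 124.2 = 20.99 mol/s; ν_B = −2, so ξ = 20.99/2 = 10.49 mol/s.
Outlet amounts (n = n₀ + ν ξ):
  B: 124.2 − 2(10.49) = 103.2
  D: 130.3 − 1(10.49) = 119.8
  A: 0 + 2(10.49) = 20.99
Total out = 103.2 + 119.8 + 20.99 = 244 mol/s.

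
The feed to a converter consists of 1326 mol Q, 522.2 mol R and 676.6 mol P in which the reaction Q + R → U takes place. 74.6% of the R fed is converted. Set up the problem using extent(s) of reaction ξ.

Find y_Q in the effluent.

0.439

R reacted = 0.746 × 522.2 = 389.6 mol; ν_R = −1, so ξ = 389.6/1 = 389.6 mol.
Outlet amounts (n = n₀ + ν ξ):
  Q: 1326 − 1(389.6) = 936.4
  R: 522.2 − 1(389.6) = 132.6
  U: 0 + 1(389.6) = 389.6
  P: 676.6 (inert)
Total out = 2135 mol; y_Q = 936.4 / 2135 = 0.4386.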